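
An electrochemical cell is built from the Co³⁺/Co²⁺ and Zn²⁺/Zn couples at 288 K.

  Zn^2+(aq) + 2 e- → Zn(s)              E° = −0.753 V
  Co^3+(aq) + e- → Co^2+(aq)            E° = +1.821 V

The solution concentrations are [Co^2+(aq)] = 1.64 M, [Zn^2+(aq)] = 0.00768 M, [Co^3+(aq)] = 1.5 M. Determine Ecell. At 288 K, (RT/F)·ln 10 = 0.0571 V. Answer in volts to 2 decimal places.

+2.63 V

Since E°(Co³⁺/Co²⁺) > E°(Zn²⁺/Zn), Co³⁺/Co²⁺ serves as the cathode.
E°cell = E°cat − E°an = +1.821 − (−0.753) = +2.574 V; n = 2.
The balanced reaction is 2 Co^3+(aq) + Zn(s) → 2 Co^2+(aq) + Zn^2+(aq), so Q = ([Co^2+(aq)]^2·[Zn^2+(aq)]) / [Co^3+(aq)]^2 = 0.00918 and log Q = −2.037.
E = E° − (0.0571/n)·log Q = +2.574 − (0.0571/2)(−2.037) = +2.63 V.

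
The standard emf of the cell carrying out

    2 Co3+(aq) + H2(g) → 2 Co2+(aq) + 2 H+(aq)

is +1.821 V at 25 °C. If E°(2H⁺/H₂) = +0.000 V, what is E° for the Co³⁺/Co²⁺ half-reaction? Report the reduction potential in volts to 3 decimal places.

+1.821 V

In the reaction as written the Co³⁺/Co²⁺ couple is reduced (cathode) and 2H⁺/H₂ is oxidized (anode), so E°cell = E°(Co³⁺/Co²⁺) − E°(2H⁺/H₂).
E°(Co³⁺/Co²⁺) = E°cell + E°(anode) = +1.821 + (+0.000) = +1.821 V.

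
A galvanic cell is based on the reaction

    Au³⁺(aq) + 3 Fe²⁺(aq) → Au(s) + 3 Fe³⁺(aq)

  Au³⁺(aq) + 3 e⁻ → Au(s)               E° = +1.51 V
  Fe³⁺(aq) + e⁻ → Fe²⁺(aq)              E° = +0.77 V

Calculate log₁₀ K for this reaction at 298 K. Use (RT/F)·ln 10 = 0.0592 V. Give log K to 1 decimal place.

The Au³⁺/Au couple is reduced (cathode); E°cell = +1.51 − (+0.77) = +0.74 V with n = 3.
At equilibrium E = 0, so log K = nE°cell / 0.0592 = (3)(+0.74) / 0.0592 = 37.5.

log K = 37.5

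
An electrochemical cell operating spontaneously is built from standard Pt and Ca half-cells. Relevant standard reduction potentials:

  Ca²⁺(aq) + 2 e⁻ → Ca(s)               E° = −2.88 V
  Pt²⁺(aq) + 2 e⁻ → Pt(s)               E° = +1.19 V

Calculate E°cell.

+4.07 V

Of the two couples in this cell, the one with the more positive reduction potential is reduced at the cathode: here that is Pt²⁺/Pt (+1.19 V); Ca²⁺/Ca (−2.88 V) is the anode.
E°cell = E°(cathode) − E°(anode) = +1.19 − (−2.88) = +4.07 V.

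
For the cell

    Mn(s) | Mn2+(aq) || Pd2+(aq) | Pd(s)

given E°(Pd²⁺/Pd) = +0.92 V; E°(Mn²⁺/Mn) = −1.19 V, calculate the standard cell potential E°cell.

By convention the left-hand electrode in cell notation is the anode (oxidation) and the right-hand electrode is the cathode (reduction).
E°cell = E°(right) − E°(left) = +0.92 − (−1.19) = +2.11 V.

+2.11 V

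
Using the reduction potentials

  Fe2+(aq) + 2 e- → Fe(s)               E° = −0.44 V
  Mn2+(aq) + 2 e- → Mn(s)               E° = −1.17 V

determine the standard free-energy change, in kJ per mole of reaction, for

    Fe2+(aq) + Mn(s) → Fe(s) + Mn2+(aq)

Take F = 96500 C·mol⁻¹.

−141 kJ/mol

In the reaction as written Fe2+(aq) is reduced, so the Fe²⁺/Fe couple is the cathode and Mn²⁺/Mn is the anode.
E°cell = −0.44 − (−1.17) = +0.73 V; balancing electrons gives n = 2.
ΔG° = −nFE°cell = −(2)(96500)(+0.73) J/mol = −141 kJ/mol.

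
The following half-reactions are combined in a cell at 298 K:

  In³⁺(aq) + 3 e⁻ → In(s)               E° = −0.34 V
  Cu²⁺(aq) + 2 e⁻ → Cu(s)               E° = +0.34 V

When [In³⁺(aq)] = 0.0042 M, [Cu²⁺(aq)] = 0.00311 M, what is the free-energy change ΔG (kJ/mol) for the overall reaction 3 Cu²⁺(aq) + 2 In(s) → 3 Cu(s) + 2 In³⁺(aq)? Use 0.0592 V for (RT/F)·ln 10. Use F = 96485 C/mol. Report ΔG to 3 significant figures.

E°cell = +0.34 − (−0.34) = +0.68 V; the balanced reaction transfers n = 6 electrons.
Q = [In³⁺(aq)]^2 / [Cu²⁺(aq)]^3 = 586, so log Q = 2.768 and E = +0.68 − (0.0592/6)(2.768) = +0.6527 V.
Then ΔG = −nFE = −6 × 96485 × +0.6527 J/mol = −378 kJ/mol.

−378 kJ/mol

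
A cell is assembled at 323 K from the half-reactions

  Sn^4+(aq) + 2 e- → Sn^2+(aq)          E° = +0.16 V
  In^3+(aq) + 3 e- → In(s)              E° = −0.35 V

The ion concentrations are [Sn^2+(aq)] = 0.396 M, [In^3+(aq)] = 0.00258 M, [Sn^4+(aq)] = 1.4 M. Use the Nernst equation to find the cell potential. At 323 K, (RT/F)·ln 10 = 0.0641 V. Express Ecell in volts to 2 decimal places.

Since E°(Sn⁴⁺/Sn²⁺) > E°(In³⁺/In), Sn⁴⁺/Sn²⁺ serves as the cathode.
The standard potential is +0.16 − (−0.35) = +0.51 V and the balanced reaction transfers n = 6 electrons.
The balanced reaction is 3 Sn^4+(aq) + 2 In(s) → 3 Sn^2+(aq) + 2 In^3+(aq), so Q = ([Sn^2+(aq)]^3·[In^3+(aq)]^2) / [Sn^4+(aq)]^3 = 1.51×10^−7 and log Q = −6.822.
Applying E = E° − (RT ln10/nF)·log Q gives +0.51 − (0.0641/6)(−6.822) = +0.58 V.

+0.58 V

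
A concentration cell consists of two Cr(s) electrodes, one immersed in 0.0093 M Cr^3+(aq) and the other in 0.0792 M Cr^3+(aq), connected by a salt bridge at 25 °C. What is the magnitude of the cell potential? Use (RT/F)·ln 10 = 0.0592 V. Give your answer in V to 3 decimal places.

For a concentration cell E°cell = 0, since both electrodes use the same couple.
The compartment with the higher Cr^3+(aq) concentration (0.0792 M) acts as the cathode; ions are reduced there and produced at the dilute (0.0093 M) anode.
With n = 3, Ecell = −(0.0592/3)·log([dilute]/[conc]) = −(0.0592/3)·log(0.0093/0.0792) = +0.018 V.

0.018 V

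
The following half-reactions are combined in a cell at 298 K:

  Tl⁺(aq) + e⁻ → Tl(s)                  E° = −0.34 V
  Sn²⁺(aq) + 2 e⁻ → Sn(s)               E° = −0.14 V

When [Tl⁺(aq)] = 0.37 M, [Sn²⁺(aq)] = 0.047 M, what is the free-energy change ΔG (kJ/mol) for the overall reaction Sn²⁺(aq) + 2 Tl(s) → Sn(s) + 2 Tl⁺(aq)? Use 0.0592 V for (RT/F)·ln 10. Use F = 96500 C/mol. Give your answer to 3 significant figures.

E°cell = −0.14 − (−0.34) = +0.20 V; the balanced reaction transfers n = 2 electrons.
Q = [Tl⁺(aq)]^2 / [Sn²⁺(aq)] = 2.91, so log Q = 0.464 and E = +0.20 − (0.0592/2)(0.464) = +0.1863 V.
Then ΔG = −nFE = −2 × 96500 × +0.1863 J/mol = −36.0 kJ/mol.

−36.0 kJ/mol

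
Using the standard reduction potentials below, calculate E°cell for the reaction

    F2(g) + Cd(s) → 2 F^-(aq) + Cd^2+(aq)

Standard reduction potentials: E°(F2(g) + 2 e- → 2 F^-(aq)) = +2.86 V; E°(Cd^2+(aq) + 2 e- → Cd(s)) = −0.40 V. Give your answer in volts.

F2(g) gains electrons, so the F₂/F⁻ couple is the cathode; the Cd²⁺/Cd couple is the anode.
E°cell = E°(cathode) − E°(anode) = +2.86 − (−0.40) = +3.26 V.

+3.26 V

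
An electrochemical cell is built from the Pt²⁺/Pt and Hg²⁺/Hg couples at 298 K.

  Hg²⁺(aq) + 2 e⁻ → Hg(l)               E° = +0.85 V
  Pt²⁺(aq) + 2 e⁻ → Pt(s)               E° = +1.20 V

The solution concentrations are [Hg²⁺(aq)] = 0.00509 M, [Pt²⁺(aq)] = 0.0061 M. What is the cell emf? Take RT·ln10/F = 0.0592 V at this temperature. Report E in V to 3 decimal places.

Since E°(Pt²⁺/Pt) > E°(Hg²⁺/Hg), Pt²⁺/Pt serves as the cathode.
E°cell = +1.20 − (+0.85) = +0.35 V, with n = 2 electrons transferred.
Balancing gives Pt²⁺(aq) + Hg(l) → Pt(s) + Hg²⁺(aq); hence Q = [Hg²⁺(aq)] / [Pt²⁺(aq)] = 0.834 (log Q = −0.079).
E = E° − (0.0592/n)·log Q = +0.35 − (0.0592/2)(−0.079) = +0.352 V.

+0.352 V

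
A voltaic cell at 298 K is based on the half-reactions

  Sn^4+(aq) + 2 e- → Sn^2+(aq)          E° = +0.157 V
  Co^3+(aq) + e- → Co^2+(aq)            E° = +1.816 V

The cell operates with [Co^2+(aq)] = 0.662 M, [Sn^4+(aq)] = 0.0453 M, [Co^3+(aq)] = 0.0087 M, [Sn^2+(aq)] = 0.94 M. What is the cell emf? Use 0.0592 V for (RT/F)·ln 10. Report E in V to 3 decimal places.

+1.587 V

Co³⁺/Co²⁺ is reduced (cathode, E° = +1.816 V) and Sn⁴⁺/Sn²⁺ is oxidized (anode).
The standard potential is +1.816 − (+0.157) = +1.659 V and the balanced reaction transfers n = 2 electrons.
Balancing gives 2 Co^3+(aq) + Sn^2+(aq) → 2 Co^2+(aq) + Sn^4+(aq); hence Q = ([Co^2+(aq)]^2·[Sn^4+(aq)]) / ([Co^3+(aq)]^2·[Sn^2+(aq)]) = 279 (log Q = 2.446).
By the Nernst equation, E = +1.659 − (0.0592/2)·(2.446) = +1.587 V.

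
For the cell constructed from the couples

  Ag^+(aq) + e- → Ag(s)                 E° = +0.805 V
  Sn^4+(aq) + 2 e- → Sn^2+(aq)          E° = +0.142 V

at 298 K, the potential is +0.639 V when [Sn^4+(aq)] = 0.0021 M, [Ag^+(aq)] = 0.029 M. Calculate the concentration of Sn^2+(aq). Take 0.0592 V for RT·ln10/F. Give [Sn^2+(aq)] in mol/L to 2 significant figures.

0.39 M

The Ag⁺/Ag couple has the larger reduction potential, so it is the cathode: E°cell = +0.805 − (+0.142) = +0.663 V and n = 2.
From the Nernst equation, log Q = n(E° − E)/0.0592 = 2·(+0.663 − (+0.639))/0.0592 = 0.811.
The balanced reaction is 2 Ag^+(aq) + Sn^2+(aq) → 2 Ag(s) + Sn^4+(aq), so Q = [Sn^4+(aq)] / ([Ag^+(aq)]^2·[Sn^2+(aq)]).
Solving for the unknown gives log [Sn^2+(aq)] = −0.414, so [Sn^2+(aq)] ≈ 0.39 M.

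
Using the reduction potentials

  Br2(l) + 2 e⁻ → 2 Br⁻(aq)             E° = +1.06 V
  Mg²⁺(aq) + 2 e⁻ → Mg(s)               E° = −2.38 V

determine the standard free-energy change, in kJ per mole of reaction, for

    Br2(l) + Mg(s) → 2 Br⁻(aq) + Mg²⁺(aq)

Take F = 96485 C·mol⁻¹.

In the reaction as written Br2(l) is reduced, so the Br₂/Br⁻ couple is the cathode and Mg²⁺/Mg is the anode.
E°cell = +1.06 − (−2.38) = +3.44 V; balancing electrons gives n = 2.
ΔG° = −nFE°cell = −(2)(96485)(+3.44) J/mol = −664 kJ/mol.

−664 kJ/mol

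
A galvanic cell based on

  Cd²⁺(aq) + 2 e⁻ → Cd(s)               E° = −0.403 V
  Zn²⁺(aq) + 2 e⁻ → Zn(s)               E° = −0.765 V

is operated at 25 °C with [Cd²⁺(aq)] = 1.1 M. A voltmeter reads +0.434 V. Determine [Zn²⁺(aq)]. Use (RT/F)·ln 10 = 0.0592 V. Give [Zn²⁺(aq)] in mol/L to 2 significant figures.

0.0041 M

With Cd²⁺/Cd at the cathode and Zn²⁺/Zn at the anode, E°cell = −0.403 − (−0.765) = +0.362 V (n = 2).
Rearranging E = E° − (0.0592/n)·log Q gives log Q = 2(+0.362 − (+0.434))/0.0592 = −2.432.
For Cd²⁺(aq) + Zn(s) → Cd(s) + Zn²⁺(aq), the reaction quotient is Q = [Zn²⁺(aq)] / [Cd²⁺(aq)].
Solving for the unknown gives log [Zn²⁺(aq)] = −2.391, so [Zn²⁺(aq)] ≈ 0.0041 M.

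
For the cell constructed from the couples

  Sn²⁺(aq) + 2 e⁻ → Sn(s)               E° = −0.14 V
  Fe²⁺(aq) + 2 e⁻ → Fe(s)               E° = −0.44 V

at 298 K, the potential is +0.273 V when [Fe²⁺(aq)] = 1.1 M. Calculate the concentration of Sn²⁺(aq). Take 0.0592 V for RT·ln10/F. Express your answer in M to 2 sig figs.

Sn²⁺/Sn is the cathode (higher E°); E°cell = −0.14 − (−0.44) = +0.30 V with n = 2.
From the Nernst equation, log Q = n(E° − E)/0.0592 = 2·(+0.30 − (+0.273))/0.0592 = 0.912.
Balancing electrons gives Sn²⁺(aq) + Fe(s) → Sn(s) + Fe²⁺(aq); thus Q = [Fe²⁺(aq)] / [Sn²⁺(aq)].
Solving for the unknown gives log [Sn²⁺(aq)] = −0.871, so [Sn²⁺(aq)] ≈ 0.13 M.

0.13 M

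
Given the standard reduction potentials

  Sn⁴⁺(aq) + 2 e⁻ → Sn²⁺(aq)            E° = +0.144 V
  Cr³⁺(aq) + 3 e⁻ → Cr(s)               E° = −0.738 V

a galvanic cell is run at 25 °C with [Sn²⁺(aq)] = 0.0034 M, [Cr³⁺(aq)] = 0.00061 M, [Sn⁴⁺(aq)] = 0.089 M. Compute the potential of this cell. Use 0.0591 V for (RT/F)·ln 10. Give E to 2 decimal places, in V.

+0.99 V

Sn⁴⁺/Sn²⁺ is reduced (cathode, E° = +0.144 V) and Cr³⁺/Cr is oxidized (anode).
E°cell = +0.144 − (−0.738) = +0.882 V, with n = 6 electrons transferred.
Balancing gives 3 Sn⁴⁺(aq) + 2 Cr(s) → 3 Sn²⁺(aq) + 2 Cr³⁺(aq); hence Q = ([Sn²⁺(aq)]^3·[Cr³⁺(aq)]^2) / [Sn⁴⁺(aq)]^3 = 2.07×10^−11 (log Q = −10.683).
Applying E = E° − (RT ln10/nF)·log Q gives +0.882 − (0.0591/6)(−10.683) = +0.99 V.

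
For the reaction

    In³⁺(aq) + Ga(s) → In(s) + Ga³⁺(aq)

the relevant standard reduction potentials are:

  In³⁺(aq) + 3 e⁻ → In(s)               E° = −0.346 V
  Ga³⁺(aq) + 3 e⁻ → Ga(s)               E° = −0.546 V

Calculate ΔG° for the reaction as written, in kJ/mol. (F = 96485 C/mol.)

In the reaction as written In³⁺(aq) is reduced, so the In³⁺/In couple is the cathode and Ga³⁺/Ga is the anode.
E°cell = −0.346 − (−0.546) = +0.200 V; balancing electrons gives n = 3.
ΔG° = −nFE°cell = −(3)(96485)(+0.200) J/mol = −57.9 kJ/mol.

−57.9 kJ/mol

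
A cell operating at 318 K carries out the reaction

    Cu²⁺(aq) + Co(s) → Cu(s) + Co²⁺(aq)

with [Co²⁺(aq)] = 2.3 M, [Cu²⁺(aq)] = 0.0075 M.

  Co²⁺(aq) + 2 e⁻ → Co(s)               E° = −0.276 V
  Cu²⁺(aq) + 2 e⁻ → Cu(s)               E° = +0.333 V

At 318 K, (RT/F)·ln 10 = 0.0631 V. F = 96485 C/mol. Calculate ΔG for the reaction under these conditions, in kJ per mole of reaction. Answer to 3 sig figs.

The standard cell potential is +0.333 − (−0.276) = +0.609 V, with n = 2 electrons in the balanced equation.
Here Q = [Co²⁺(aq)] / [Cu²⁺(aq)] = 307 (log Q = 2.487), giving E = +0.609 − (0.0631/2)·(2.487) = +0.5305 V.
ΔG = −nFE = −(2)(96485)(+0.5305) J/mol = −102 kJ/mol.

−102 kJ/mol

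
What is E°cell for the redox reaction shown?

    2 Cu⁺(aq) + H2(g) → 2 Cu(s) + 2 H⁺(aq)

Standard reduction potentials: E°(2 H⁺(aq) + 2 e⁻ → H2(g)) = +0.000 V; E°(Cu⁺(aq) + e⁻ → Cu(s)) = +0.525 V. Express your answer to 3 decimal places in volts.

+0.525 V

In the reaction as written, Cu⁺(aq) is reduced (cathode) and H⁺(aq) is produced by oxidation at the anode.
E°cell = E°(cathode) − E°(anode) = +0.525 − (+0.000) = +0.525 V.
The positive value indicates the reaction is spontaneous as written.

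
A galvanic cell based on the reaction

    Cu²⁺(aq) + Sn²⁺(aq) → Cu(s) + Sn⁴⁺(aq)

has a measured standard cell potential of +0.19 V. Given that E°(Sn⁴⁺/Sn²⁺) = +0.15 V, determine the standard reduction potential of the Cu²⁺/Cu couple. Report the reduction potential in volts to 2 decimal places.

+0.34 V

In the reaction as written the Cu²⁺/Cu couple is reduced (cathode) and Sn⁴⁺/Sn²⁺ is oxidized (anode), so E°cell = E°(Cu²⁺/Cu) − E°(Sn⁴⁺/Sn²⁺).
E°(Cu²⁺/Cu) = E°cell + E°(anode) = +0.19 + (+0.15) = +0.34 V.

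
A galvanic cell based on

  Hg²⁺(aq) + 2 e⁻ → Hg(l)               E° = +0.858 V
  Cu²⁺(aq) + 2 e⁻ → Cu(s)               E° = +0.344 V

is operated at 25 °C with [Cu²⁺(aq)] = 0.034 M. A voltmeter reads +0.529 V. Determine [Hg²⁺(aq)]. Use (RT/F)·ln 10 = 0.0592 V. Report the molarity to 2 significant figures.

The Hg²⁺/Hg couple has the larger reduction potential, so it is the cathode: E°cell = +0.858 − (+0.344) = +0.514 V and n = 2.
Since E = E° − (0.0592/n)·log Q, log Q = n(E° − E)/0.0592 = −0.507.
For Hg²⁺(aq) + Cu(s) → Hg(l) + Cu²⁺(aq), the reaction quotient is Q = [Cu²⁺(aq)] / [Hg²⁺(aq)].
Solving for the unknown gives log [Hg²⁺(aq)] = −0.962, so [Hg²⁺(aq)] ≈ 0.11 M.

0.11 M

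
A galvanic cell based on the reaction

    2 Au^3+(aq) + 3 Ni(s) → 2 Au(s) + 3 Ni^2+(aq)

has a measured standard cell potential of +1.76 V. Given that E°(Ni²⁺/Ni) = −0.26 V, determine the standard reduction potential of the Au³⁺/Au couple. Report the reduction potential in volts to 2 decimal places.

In the reaction as written the Au³⁺/Au couple is reduced (cathode) and Ni²⁺/Ni is oxidized (anode), so E°cell = E°(Au³⁺/Au) − E°(Ni²⁺/Ni).
E°(Au³⁺/Au) = E°cell + E°(anode) = +1.76 + (−0.26) = +1.50 V.

+1.50 V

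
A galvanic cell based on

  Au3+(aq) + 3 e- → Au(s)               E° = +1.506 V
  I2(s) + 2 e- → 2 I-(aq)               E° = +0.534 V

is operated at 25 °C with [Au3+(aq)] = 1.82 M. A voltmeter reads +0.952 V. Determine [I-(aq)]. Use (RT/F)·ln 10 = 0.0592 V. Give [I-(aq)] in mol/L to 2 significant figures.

With Au³⁺/Au at the cathode and I₂/I⁻ at the anode, E°cell = +1.506 − (+0.534) = +0.972 V (n = 6).
From the Nernst equation, log Q = n(E° − E)/0.0592 = 6·(+0.972 − (+0.952))/0.0592 = 2.027.
Balancing electrons gives 2 Au3+(aq) + 6 I-(aq) → 2 Au(s) + 3 I2(s); thus Q = 1 / ([Au3+(aq)]^2·[I-(aq)]^6).
Solving for the unknown gives log [I-(aq)] = −0.425, so [I-(aq)] ≈ 0.38 M.

0.38 M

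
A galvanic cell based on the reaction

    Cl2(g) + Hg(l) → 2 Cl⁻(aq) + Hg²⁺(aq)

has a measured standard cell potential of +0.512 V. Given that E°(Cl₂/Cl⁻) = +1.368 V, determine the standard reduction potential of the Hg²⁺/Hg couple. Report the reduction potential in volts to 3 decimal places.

+0.856 V

In the reaction as written the Cl₂/Cl⁻ couple is reduced (cathode) and Hg²⁺/Hg is oxidized (anode), so E°cell = E°(Cl₂/Cl⁻) − E°(Hg²⁺/Hg).
E°(Hg²⁺/Hg) = E°(cathode) − E°cell = +1.368 − (+0.512) = +0.856 V.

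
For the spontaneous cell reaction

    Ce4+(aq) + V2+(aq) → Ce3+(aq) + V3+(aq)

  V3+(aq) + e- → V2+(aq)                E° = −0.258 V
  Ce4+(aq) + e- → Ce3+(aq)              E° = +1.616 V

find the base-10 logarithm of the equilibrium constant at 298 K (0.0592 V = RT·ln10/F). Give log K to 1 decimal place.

The Ce⁴⁺/Ce³⁺ couple is reduced (cathode); E°cell = +1.616 − (−0.258) = +1.874 V with n = 1.
At equilibrium E = 0, so log K = nE°cell / 0.0592 = (1)(+1.874) / 0.0592 = 31.7.

log K = 31.7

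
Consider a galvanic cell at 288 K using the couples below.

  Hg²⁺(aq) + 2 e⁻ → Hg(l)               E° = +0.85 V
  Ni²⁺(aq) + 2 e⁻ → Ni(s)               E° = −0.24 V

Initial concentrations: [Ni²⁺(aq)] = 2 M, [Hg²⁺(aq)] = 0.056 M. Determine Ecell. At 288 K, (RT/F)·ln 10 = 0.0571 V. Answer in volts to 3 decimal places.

+1.046 V

The Hg²⁺/Hg couple has the more positive E°, so it is the cathode; Ni²⁺/Ni is the anode.
E°cell = +0.85 − (−0.24) = +1.09 V, with n = 2 electrons transferred.
The balanced reaction is Hg²⁺(aq) + Ni(s) → Hg(l) + Ni²⁺(aq), so Q = [Ni²⁺(aq)] / [Hg²⁺(aq)] = 35.7 and log Q = 1.553.
Applying E = E° − (RT ln10/nF)·log Q gives +1.09 − (0.0571/2)(1.553) = +1.046 V.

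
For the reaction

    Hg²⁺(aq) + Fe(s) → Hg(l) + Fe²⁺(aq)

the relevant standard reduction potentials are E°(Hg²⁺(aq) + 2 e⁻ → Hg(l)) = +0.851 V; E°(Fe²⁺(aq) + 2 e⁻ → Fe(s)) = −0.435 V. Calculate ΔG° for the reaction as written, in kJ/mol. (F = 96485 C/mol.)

In the reaction as written Hg²⁺(aq) is reduced, so the Hg²⁺/Hg couple is the cathode and Fe²⁺/Fe is the anode.
E°cell = +0.851 − (−0.435) = +1.286 V; balancing electrons gives n = 2.
ΔG° = −nFE°cell = −(2)(96485)(+1.286) J/mol = −248 kJ/mol.

−248 kJ/mol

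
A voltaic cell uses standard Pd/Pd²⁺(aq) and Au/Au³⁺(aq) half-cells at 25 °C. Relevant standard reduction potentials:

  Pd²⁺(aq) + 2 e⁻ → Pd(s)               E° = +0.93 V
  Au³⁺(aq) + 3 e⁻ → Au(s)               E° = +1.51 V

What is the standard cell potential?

The Au³⁺/Au couple has the higher E°, so Au ion is reduced (cathode) and Pd is oxidized (anode).
E°cell = E°(cathode) − E°(anode) = +1.51 − (+0.93) = +0.58 V.

+0.58 V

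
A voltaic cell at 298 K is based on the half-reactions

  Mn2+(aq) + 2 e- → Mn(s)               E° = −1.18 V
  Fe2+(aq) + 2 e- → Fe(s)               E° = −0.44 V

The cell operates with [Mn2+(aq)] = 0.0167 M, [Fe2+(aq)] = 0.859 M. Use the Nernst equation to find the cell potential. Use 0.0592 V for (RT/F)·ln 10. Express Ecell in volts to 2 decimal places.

Fe²⁺/Fe is reduced (cathode, E° = −0.44 V) and Mn²⁺/Mn is oxidized (anode).
E°cell = −0.44 − (−1.18) = +0.74 V, with n = 2 electrons transferred.
The balanced reaction is Fe2+(aq) + Mn(s) → Fe(s) + Mn2+(aq), so Q = [Mn2+(aq)] / [Fe2+(aq)] = 0.0194 and log Q = −1.711.
By the Nernst equation, E = +0.74 − (0.0592/2)·(−1.711) = +0.79 V.

+0.79 V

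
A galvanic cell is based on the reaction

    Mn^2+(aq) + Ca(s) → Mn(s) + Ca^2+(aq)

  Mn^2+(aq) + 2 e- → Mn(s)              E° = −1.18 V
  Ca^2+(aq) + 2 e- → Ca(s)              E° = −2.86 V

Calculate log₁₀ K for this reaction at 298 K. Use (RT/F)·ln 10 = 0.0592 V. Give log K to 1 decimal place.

log K = 56.8

The Mn²⁺/Mn couple is reduced (cathode); E°cell = −1.18 − (−2.86) = +1.68 V with n = 2.
At equilibrium E = 0, so log K = nE°cell / 0.0592 = (2)(+1.68) / 0.0592 = 56.8.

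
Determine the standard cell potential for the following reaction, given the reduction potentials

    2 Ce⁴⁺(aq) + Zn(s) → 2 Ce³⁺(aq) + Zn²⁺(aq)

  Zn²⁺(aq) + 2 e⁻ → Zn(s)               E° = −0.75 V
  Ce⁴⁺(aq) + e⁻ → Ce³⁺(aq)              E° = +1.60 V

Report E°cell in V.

+2.35 V

Ce⁴⁺(aq) gains electrons, so the Ce⁴⁺/Ce³⁺ couple is the cathode; the Zn²⁺/Zn couple is the anode.
E°cell = E°(cathode) − E°(anode) = +1.60 − (−0.75) = +2.35 V.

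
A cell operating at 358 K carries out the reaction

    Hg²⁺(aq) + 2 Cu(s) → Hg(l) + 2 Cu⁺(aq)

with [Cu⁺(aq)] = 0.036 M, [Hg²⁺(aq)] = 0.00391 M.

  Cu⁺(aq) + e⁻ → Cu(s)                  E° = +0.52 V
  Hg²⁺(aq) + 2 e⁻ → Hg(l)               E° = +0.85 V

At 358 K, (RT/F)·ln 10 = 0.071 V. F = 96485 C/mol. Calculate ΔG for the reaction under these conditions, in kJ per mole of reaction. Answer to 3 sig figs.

−67.0 kJ/mol

The standard cell potential is +0.85 − (+0.52) = +0.33 V, with n = 2 electrons in the balanced equation.
Here Q = [Cu⁺(aq)]^2 / [Hg²⁺(aq)] = 0.331 (log Q = −0.480), giving E = +0.33 − (0.071/2)·(−0.480) = +0.3470 V.
Then ΔG = −nFE = −2 × 96485 × +0.3470 J/mol = −67.0 kJ/mol.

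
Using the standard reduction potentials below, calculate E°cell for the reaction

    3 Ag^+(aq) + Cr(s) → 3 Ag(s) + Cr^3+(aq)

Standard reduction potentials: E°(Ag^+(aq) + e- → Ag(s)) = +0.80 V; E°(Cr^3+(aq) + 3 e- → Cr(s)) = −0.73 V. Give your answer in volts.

Ag^+(aq) gains electrons, so the Ag⁺/Ag couple is the cathode; the Cr³⁺/Cr couple is the anode.
E°cell = E°(cathode) − E°(anode) = +0.80 − (−0.73) = +1.53 V.
The positive value indicates the reaction is spontaneous as written.

+1.53 V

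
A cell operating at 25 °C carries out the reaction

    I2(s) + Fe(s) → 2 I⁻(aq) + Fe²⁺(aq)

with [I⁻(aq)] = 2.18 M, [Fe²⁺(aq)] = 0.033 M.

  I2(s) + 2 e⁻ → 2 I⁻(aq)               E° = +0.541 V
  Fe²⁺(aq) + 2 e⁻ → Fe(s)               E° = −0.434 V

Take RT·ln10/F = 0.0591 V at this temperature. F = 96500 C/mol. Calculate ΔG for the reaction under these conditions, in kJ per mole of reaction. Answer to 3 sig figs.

−193 kJ/mol

With I₂/I⁻ reduced at the cathode, E°cell = +0.541 − (−0.434) = +0.975 V and n = 2.
Q = [I⁻(aq)]^2·[Fe²⁺(aq)] = 0.157, so log Q = −0.805 and E = +0.975 − (0.0591/2)(−0.805) = +0.9988 V.
Finally ΔG = −nFE = −(2)(96500 C/mol)(+0.9988 V) = −193 kJ/mol.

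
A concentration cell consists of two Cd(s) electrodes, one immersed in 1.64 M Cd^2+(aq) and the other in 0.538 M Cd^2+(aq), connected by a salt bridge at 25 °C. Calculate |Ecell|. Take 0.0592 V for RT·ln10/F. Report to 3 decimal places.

0.014 V

For a concentration cell E°cell = 0, since both electrodes use the same couple.
The compartment with the higher Cd^2+(aq) concentration (1.64 M) acts as the cathode; ions are reduced there and produced at the dilute (0.538 M) anode.
With n = 2, Ecell = −(0.0592/2)·log([dilute]/[conc]) = −(0.0592/2)·log(0.538/1.64) = +0.014 V.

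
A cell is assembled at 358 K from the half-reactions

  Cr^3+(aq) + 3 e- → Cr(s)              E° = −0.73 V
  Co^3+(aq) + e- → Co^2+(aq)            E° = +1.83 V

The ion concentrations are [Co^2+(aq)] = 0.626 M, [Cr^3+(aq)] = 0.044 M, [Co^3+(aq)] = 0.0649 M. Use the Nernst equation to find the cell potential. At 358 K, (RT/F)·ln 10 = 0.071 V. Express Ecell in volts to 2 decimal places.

The Co³⁺/Co²⁺ couple has the more positive E°, so it is the cathode; Cr³⁺/Cr is the anode.
E°cell = +1.83 − (−0.73) = +2.56 V, with n = 3 electrons transferred.
Balancing gives 3 Co^3+(aq) + Cr(s) → 3 Co^2+(aq) + Cr^3+(aq); hence Q = ([Co^2+(aq)]^3·[Cr^3+(aq)]) / [Co^3+(aq)]^3 = 39.5 (log Q = 1.596).
By the Nernst equation, E = +2.56 − (0.071/3)·(1.596) = +2.52 V.

+2.52 V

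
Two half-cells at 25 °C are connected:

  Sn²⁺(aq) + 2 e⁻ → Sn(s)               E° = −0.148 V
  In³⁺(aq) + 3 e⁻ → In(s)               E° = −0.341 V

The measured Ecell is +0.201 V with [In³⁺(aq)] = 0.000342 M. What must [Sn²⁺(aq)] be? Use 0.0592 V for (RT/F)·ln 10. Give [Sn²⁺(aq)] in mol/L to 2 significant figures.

0.0091 M

With Sn²⁺/Sn at the cathode and In³⁺/In at the anode, E°cell = −0.148 − (−0.341) = +0.193 V (n = 6).
From the Nernst equation, log Q = n(E° − E)/0.0592 = 6·(+0.193 − (+0.201))/0.0592 = −0.811.
Balancing electrons gives 3 Sn²⁺(aq) + 2 In(s) → 3 Sn(s) + 2 In³⁺(aq); thus Q = [In³⁺(aq)]^2 / [Sn²⁺(aq)]^3.
Solving for the unknown gives log [Sn²⁺(aq)] = −2.040, so [Sn²⁺(aq)] ≈ 0.0091 M.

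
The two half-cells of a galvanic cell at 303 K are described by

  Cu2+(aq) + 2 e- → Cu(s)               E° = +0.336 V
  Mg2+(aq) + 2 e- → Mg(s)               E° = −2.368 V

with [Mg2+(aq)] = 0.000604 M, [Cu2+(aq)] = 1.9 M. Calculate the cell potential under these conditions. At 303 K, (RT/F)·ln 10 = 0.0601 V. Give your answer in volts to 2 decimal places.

The Cu²⁺/Cu couple has the more positive E°, so it is the cathode; Mg²⁺/Mg is the anode.
E°cell = E°cat − E°an = +0.336 − (−2.368) = +2.704 V; n = 2.
The balanced reaction is Cu2+(aq) + Mg(s) → Cu(s) + Mg2+(aq), so Q = [Mg2+(aq)] / [Cu2+(aq)] = 0.000318 and log Q = −3.498.
E = E° − (0.0601/n)·log Q = +2.704 − (0.0601/2)(−3.498) = +2.81 V.

+2.81 V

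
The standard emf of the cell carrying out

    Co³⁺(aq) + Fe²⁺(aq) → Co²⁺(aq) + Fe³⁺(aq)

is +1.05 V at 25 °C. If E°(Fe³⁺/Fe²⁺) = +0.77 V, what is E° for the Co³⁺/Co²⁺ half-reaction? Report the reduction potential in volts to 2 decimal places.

+1.82 V

In the reaction as written the Co³⁺/Co²⁺ couple is reduced (cathode) and Fe³⁺/Fe²⁺ is oxidized (anode), so E°cell = E°(Co³⁺/Co²⁺) − E°(Fe³⁺/Fe²⁺).
E°(Co³⁺/Co²⁺) = E°cell + E°(anode) = +1.05 + (+0.77) = +1.82 V.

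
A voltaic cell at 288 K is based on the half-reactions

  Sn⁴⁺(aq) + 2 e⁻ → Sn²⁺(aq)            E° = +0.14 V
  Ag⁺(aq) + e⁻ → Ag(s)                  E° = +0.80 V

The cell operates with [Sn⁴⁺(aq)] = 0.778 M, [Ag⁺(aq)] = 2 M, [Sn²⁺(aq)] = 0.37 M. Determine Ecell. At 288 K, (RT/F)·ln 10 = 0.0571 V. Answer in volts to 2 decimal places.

+0.67 V

Since E°(Ag⁺/Ag) > E°(Sn⁴⁺/Sn²⁺), Ag⁺/Ag serves as the cathode.
The standard potential is +0.80 − (+0.14) = +0.66 V and the balanced reaction transfers n = 2 electrons.
The balanced reaction is 2 Ag⁺(aq) + Sn²⁺(aq) → 2 Ag(s) + Sn⁴⁺(aq), so Q = [Sn⁴⁺(aq)] / ([Ag⁺(aq)]^2·[Sn²⁺(aq)]) = 0.526 and log Q = −0.279.
E = E° − (0.0571/n)·log Q = +0.66 − (0.0571/2)(−0.279) = +0.67 V.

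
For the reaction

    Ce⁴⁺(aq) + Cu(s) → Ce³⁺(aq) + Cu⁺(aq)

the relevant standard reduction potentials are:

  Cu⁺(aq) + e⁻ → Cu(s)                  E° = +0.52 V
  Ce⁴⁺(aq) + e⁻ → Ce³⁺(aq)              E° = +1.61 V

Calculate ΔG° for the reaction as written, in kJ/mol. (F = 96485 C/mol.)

−105 kJ/mol

In the reaction as written Ce⁴⁺(aq) is reduced, so the Ce⁴⁺/Ce³⁺ couple is the cathode and Cu⁺/Cu is the anode.
E°cell = +1.61 − (+0.52) = +1.09 V; balancing electrons gives n = 1.
ΔG° = −nFE°cell = −(1)(96485)(+1.09) J/mol = −105 kJ/mol.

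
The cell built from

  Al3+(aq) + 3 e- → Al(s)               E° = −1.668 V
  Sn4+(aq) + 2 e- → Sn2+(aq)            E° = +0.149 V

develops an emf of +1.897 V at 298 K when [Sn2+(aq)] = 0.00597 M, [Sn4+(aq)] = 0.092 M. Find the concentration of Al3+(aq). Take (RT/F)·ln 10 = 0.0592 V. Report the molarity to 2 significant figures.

With Sn⁴⁺/Sn²⁺ at the cathode and Al³⁺/Al at the anode, E°cell = +0.149 − (−1.668) = +1.817 V (n = 6).
Since E = E° − (0.0592/n)·log Q, log Q = n(E° − E)/0.0592 = −8.108.
For 3 Sn4+(aq) + 2 Al(s) → 3 Sn2+(aq) + 2 Al3+(aq), the reaction quotient is Q = ([Sn2+(aq)]^3·[Al3+(aq)]^2) / [Sn4+(aq)]^3.
Substituting the known concentrations and solving, log [Al3+(aq)] = −2.272 and [Al3+(aq)] = 0.0053 M.

0.0053 M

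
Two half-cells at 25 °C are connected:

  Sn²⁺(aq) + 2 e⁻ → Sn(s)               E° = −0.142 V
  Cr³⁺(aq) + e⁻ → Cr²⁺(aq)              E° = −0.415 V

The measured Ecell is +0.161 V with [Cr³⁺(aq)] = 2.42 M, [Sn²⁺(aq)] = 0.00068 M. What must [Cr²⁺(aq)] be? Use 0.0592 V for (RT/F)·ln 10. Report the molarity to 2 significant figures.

1.2 M

Sn²⁺/Sn is the cathode (higher E°); E°cell = −0.142 − (−0.415) = +0.273 V with n = 2.
From the Nernst equation, log Q = n(E° − E)/0.0592 = 2·(+0.273 − (+0.161))/0.0592 = 3.784.
The balanced reaction is Sn²⁺(aq) + 2 Cr²⁺(aq) → Sn(s) + 2 Cr³⁺(aq), so Q = [Cr³⁺(aq)]^2 / ([Sn²⁺(aq)]·[Cr²⁺(aq)]^2).
Substituting the known concentrations and solving, log [Cr²⁺(aq)] = 0.076 and [Cr²⁺(aq)] = 1.2 M.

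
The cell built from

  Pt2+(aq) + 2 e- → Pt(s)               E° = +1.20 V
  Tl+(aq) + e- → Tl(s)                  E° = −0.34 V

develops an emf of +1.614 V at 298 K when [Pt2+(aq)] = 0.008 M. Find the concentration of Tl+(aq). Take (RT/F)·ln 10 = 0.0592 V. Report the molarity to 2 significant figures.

0.0050 M

With Pt²⁺/Pt at the cathode and Tl⁺/Tl at the anode, E°cell = +1.20 − (−0.34) = +1.54 V (n = 2).
Rearranging E = E° − (0.0592/n)·log Q gives log Q = 2(+1.54 − (+1.614))/0.0592 = −2.500.
For Pt2+(aq) + 2 Tl(s) → Pt(s) + 2 Tl+(aq), the reaction quotient is Q = [Tl+(aq)]^2 / [Pt2+(aq)].
Substituting the known concentrations and solving, log [Tl+(aq)] = −2.298 and [Tl+(aq)] = 0.0050 M.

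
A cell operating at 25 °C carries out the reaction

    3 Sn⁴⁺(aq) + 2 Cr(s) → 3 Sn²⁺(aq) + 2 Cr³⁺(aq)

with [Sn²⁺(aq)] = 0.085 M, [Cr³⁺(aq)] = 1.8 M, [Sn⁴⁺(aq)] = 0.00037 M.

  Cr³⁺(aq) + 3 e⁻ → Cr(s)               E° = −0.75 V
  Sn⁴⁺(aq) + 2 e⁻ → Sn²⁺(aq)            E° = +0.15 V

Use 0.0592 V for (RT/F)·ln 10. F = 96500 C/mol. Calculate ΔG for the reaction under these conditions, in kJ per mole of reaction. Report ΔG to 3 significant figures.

With Sn⁴⁺/Sn²⁺ reduced at the cathode, E°cell = +0.15 − (−0.75) = +0.90 V and n = 6.
Q = ([Sn²⁺(aq)]^3·[Cr³⁺(aq)]^2) / [Sn⁴⁺(aq)]^3 = 3.93×10^7, so log Q = 7.594 and E = +0.90 − (0.0592/6)(7.594) = +0.8251 V.
Finally ΔG = −nFE = −(6)(96500 C/mol)(+0.8251 V) = −478 kJ/mol.

−478 kJ/mol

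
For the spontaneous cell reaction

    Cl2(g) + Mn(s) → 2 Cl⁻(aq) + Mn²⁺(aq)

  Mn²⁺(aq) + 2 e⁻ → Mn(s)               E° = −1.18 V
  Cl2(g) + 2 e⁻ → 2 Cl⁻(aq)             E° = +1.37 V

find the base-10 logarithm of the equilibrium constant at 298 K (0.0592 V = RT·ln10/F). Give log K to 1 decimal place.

The Cl₂/Cl⁻ couple is reduced (cathode); E°cell = +1.37 − (−1.18) = +2.55 V with n = 2.
At equilibrium E = 0, so log K = nE°cell / 0.0592 = (2)(+2.55) / 0.0592 = 86.1.

log K = 86.1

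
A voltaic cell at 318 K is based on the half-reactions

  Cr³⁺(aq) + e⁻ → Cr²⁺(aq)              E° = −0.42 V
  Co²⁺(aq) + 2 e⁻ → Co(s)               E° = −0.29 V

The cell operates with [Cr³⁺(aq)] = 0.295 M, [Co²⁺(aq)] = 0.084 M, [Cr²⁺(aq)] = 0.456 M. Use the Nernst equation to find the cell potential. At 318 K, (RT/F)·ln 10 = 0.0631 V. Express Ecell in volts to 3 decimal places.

+0.108 V

Co²⁺/Co is reduced (cathode, E° = −0.29 V) and Cr³⁺/Cr²⁺ is oxidized (anode).
E°cell = E°cat − E°an = −0.29 − (−0.42) = +0.13 V; n = 2.
For the overall reaction Co²⁺(aq) + 2 Cr²⁺(aq) → Co(s) + 2 Cr³⁺(aq), Q = [Cr³⁺(aq)]^2 / ([Co²⁺(aq)]·[Cr²⁺(aq)]^2) = 4.98, giving log Q = 0.697.
By the Nernst equation, E = +0.13 − (0.0631/2)·(0.697) = +0.108 V.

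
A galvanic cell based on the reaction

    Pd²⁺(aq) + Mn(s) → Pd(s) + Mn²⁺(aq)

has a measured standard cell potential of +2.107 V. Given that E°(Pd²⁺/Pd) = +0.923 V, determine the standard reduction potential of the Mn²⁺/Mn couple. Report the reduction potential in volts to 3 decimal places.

−1.184 V

In the reaction as written the Pd²⁺/Pd couple is reduced (cathode) and Mn²⁺/Mn is oxidized (anode), so E°cell = E°(Pd²⁺/Pd) − E°(Mn²⁺/Mn).
E°(Mn²⁺/Mn) = E°(cathode) − E°cell = +0.923 − (+2.107) = −1.184 V.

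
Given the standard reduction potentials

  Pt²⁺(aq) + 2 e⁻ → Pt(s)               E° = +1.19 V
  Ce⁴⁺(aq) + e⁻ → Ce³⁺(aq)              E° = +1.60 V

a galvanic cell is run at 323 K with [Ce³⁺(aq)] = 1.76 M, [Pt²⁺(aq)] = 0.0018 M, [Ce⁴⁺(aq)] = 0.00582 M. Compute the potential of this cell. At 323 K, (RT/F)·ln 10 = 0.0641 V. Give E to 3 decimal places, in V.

+0.339 V

Since E°(Ce⁴⁺/Ce³⁺) > E°(Pt²⁺/Pt), Ce⁴⁺/Ce³⁺ serves as the cathode.
E°cell = +1.60 − (+1.19) = +0.41 V, with n = 2 electrons transferred.
The balanced reaction is 2 Ce⁴⁺(aq) + Pt(s) → 2 Ce³⁺(aq) + Pt²⁺(aq), so Q = ([Ce³⁺(aq)]^2·[Pt²⁺(aq)]) / [Ce⁴⁺(aq)]^2 = 165 and log Q = 2.216.
By the Nernst equation, E = +0.41 − (0.0641/2)·(2.216) = +0.339 V.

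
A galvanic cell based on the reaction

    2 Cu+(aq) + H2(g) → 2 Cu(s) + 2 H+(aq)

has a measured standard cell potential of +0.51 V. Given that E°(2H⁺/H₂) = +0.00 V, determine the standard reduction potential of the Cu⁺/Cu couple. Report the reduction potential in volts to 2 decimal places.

In the reaction as written the Cu⁺/Cu couple is reduced (cathode) and 2H⁺/H₂ is oxidized (anode), so E°cell = E°(Cu⁺/Cu) − E°(2H⁺/H₂).
E°(Cu⁺/Cu) = E°cell + E°(anode) = +0.51 + (+0.00) = +0.51 V.

+0.51 V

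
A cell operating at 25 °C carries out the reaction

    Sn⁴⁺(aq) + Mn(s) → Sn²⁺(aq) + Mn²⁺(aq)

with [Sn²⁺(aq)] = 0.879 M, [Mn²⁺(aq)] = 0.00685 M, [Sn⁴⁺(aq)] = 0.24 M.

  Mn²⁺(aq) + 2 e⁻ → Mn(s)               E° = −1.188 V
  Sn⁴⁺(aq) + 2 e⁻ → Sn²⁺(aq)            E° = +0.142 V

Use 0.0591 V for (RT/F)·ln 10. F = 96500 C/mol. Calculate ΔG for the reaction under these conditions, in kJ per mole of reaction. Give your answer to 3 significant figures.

E°cell = +0.142 − (−1.188) = +1.330 V; the balanced reaction transfers n = 2 electrons.
Q = ([Sn²⁺(aq)]·[Mn²⁺(aq)]) / [Sn⁴⁺(aq)] = 0.0251, so log Q = −1.601 and E = +1.330 − (0.0591/2)(−1.601) = +1.3773 V.
Then ΔG = −nFE = −2 × 96500 × +1.3773 J/mol = −266 kJ/mol.

−266 kJ/mol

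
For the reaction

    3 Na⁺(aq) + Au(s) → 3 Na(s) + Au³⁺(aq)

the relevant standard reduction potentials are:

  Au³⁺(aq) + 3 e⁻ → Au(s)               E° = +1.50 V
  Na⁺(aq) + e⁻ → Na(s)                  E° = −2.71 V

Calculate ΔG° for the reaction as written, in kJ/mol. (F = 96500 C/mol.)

+1219 kJ/mol

In the reaction as written Na⁺(aq) is reduced, so the Na⁺/Na couple is the cathode and Au³⁺/Au is the anode.
E°cell = −2.71 − (+1.50) = −4.21 V; balancing electrons gives n = 3.
ΔG° = −nFE°cell = −(3)(96500)(−4.21) J/mol = +1219 kJ/mol.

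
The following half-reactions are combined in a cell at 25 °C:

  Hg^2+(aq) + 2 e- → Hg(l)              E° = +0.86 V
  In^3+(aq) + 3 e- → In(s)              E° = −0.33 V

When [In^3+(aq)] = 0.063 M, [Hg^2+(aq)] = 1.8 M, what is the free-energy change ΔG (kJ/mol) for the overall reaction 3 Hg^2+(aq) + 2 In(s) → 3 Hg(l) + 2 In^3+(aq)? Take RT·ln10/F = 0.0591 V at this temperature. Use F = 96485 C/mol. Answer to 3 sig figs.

−707 kJ/mol

With Hg²⁺/Hg reduced at the cathode, E°cell = +0.86 − (−0.33) = +1.19 V and n = 6.
The reaction quotient is [In^3+(aq)]^2 / [Hg^2+(aq)]^3 = 0.000681; by Nernst, E = +1.19 − (0.0591/6)(−3.167) = +1.2212 V.
Then ΔG = −nFE = −6 × 96485 × +1.2212 J/mol = −707 kJ/mol.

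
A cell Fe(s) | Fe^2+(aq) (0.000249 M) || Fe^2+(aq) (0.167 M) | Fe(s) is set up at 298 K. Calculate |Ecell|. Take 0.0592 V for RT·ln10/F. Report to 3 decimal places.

0.084 V

For a concentration cell E°cell = 0, since both electrodes use the same couple.
The compartment with the higher Fe^2+(aq) concentration (0.167 M) acts as the cathode; ions are reduced there and produced at the dilute (0.000249 M) anode.
With n = 2, Ecell = −(0.0592/2)·log([dilute]/[conc]) = −(0.0592/2)·log(0.000249/0.167) = +0.084 V.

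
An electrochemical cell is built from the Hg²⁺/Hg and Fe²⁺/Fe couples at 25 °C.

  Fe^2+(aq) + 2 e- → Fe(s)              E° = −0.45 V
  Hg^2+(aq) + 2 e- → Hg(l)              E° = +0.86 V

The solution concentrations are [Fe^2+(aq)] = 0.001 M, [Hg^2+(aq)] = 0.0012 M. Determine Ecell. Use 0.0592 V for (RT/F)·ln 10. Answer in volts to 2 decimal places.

+1.31 V

Hg²⁺/Hg is reduced (cathode, E° = +0.86 V) and Fe²⁺/Fe is oxidized (anode).
The standard potential is +0.86 − (−0.45) = +1.31 V and the balanced reaction transfers n = 2 electrons.
For the overall reaction Hg^2+(aq) + Fe(s) → Hg(l) + Fe^2+(aq), Q = [Fe^2+(aq)] / [Hg^2+(aq)] = 0.833, giving log Q = −0.079.
E = E° − (0.0592/n)·log Q = +1.31 − (0.0592/2)(−0.079) = +1.31 V.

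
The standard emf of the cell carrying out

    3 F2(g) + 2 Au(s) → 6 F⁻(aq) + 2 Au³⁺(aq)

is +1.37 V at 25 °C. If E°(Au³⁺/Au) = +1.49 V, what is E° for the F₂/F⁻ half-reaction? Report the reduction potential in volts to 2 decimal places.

In the reaction as written the F₂/F⁻ couple is reduced (cathode) and Au³⁺/Au is oxidized (anode), so E°cell = E°(F₂/F⁻) − E°(Au³⁺/Au).
E°(F₂/F⁻) = E°cell + E°(anode) = +1.37 + (+1.49) = +2.86 V.

+2.86 V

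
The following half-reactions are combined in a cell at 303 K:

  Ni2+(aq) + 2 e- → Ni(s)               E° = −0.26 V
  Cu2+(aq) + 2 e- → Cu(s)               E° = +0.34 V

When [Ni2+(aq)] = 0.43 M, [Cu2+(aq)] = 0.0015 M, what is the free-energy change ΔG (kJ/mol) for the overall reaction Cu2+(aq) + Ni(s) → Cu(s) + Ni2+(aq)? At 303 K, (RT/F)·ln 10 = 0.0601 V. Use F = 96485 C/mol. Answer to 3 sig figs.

The standard cell potential is +0.34 − (−0.26) = +0.60 V, with n = 2 electrons in the balanced equation.
The reaction quotient is [Ni2+(aq)] / [Cu2+(aq)] = 287; by Nernst, E = +0.60 − (0.0601/2)(2.457) = +0.5262 V.
Then ΔG = −nFE = −2 × 96485 × +0.5262 J/mol = −102 kJ/mol.

−102 kJ/mol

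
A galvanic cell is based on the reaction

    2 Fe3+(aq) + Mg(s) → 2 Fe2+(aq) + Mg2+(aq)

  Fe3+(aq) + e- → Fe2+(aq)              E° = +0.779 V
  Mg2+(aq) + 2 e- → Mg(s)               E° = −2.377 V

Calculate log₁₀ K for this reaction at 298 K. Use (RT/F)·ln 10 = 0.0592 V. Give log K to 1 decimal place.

log K = 106.6

The Fe³⁺/Fe²⁺ couple is reduced (cathode); E°cell = +0.779 − (−2.377) = +3.156 V with n = 2.
At equilibrium E = 0, so log K = nE°cell / 0.0592 = (2)(+3.156) / 0.0592 = 106.6.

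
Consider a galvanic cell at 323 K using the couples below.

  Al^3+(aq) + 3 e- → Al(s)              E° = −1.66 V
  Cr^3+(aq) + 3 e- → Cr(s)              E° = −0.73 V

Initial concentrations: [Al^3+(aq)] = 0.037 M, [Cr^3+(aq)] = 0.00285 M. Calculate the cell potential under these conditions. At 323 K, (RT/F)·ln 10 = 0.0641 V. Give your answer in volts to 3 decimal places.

Since E°(Cr³⁺/Cr) > E°(Al³⁺/Al), Cr³⁺/Cr serves as the cathode.
The standard potential is −0.73 − (−1.66) = +0.93 V and the balanced reaction transfers n = 3 electrons.
Balancing gives Cr^3+(aq) + Al(s) → Cr(s) + Al^3+(aq); hence Q = [Al^3+(aq)] / [Cr^3+(aq)] = 13 (log Q = 1.113).
By the Nernst equation, E = +0.93 − (0.0641/3)·(1.113) = +0.906 V.

+0.906 V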